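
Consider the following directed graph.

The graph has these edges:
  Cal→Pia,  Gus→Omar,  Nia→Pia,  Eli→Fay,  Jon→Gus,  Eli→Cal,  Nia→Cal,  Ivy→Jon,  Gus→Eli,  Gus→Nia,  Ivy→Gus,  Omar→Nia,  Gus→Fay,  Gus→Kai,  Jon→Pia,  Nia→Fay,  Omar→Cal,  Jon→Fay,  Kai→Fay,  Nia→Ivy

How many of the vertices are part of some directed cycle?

A vertex is on a directed cycle iff it belongs to a strongly connected component of size ≥ 2 (or has a self-loop).
The vertices on cycles are {Gus, Ivy, Jon, Nia, Omar} — 5 in total.

5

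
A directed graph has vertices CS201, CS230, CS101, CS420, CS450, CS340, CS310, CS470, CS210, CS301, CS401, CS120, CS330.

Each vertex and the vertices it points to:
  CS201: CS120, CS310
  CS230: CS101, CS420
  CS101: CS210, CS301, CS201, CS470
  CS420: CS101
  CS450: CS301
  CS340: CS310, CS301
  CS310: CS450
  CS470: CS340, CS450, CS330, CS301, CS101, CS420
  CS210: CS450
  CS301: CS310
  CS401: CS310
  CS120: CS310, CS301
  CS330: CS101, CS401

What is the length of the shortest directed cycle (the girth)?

2

For each vertex v, BFS finds the shortest path from v back to v.
The shortest such closed walk is CS101 → CS470 → CS101, length 2.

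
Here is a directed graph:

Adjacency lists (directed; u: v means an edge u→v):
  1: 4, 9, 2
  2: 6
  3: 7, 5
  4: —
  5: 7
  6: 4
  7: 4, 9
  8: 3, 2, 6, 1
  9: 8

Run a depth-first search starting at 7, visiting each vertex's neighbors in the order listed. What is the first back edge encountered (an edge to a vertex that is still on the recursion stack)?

DFS from 7 (visiting each vertex's neighbors in the order listed); mark gray on enter, black on exit:
7 gray
  4 gray
  4 black
  9 gray
    8 gray
      3 gray
        3→7: 7 is gray → back edge
First back edge: 3 → 7.

3→7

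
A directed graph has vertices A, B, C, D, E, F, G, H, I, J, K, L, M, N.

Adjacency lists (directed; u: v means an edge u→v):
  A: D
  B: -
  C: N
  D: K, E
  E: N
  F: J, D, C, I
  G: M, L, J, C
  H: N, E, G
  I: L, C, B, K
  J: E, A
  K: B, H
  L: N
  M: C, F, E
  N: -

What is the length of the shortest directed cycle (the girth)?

For each vertex v, BFS finds the shortest path from v back to v.
The shortest such closed walk is H → G → M → F → I → K → H, length 6.

6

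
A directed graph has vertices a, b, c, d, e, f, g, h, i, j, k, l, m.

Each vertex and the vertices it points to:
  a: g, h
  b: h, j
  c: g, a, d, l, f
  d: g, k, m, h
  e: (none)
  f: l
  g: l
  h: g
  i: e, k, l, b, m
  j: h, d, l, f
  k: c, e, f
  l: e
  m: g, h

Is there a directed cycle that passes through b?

b lies on a cycle iff there is a path from b back to itself.
Exploring from b, it never reaches itself; equivalently, its strongly connected component is a singleton.

No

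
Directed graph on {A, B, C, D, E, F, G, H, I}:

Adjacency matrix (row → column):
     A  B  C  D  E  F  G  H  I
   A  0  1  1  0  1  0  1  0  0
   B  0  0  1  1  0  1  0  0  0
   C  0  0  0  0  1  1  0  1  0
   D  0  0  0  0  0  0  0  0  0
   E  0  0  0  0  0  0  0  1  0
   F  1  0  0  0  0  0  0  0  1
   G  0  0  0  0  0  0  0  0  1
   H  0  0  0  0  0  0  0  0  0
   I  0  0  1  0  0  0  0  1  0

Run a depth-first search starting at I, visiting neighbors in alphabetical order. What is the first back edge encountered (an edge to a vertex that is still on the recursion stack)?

B→C

DFS from I (visiting neighbors in alphabetical order); mark gray on enter, black on exit:
I gray
  C gray
    E gray
      H gray
      H black
    E black
    F gray
      A gray
        B gray
          B→C: C is gray → back edge
First back edge: B → C.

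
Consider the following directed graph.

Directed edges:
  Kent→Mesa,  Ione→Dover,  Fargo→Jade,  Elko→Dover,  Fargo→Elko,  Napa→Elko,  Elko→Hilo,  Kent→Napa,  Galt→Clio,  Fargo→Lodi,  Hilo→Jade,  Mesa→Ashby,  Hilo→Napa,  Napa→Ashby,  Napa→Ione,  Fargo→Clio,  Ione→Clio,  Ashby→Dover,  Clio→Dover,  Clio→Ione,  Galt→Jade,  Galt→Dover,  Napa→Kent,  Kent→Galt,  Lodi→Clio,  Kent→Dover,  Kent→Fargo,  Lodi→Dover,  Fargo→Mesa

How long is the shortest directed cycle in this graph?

2

For each vertex v, BFS finds the shortest path from v back to v.
The shortest such closed walk is Napa → Kent → Napa, length 2.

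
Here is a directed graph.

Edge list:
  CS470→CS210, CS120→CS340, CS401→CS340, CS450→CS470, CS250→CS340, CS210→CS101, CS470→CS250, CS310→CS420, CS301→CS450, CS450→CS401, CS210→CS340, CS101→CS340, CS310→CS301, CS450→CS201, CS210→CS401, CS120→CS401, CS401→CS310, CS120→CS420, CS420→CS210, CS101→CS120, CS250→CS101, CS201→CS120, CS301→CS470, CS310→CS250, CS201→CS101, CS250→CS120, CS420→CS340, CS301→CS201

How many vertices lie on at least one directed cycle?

A vertex is on a directed cycle iff it belongs to a strongly connected component of size ≥ 2 (or has a self-loop).
The vertices on cycles are {CS101, CS120, CS201, CS210, CS250, CS301, CS310, CS401, CS420, CS450, CS470} — 11 in total.

11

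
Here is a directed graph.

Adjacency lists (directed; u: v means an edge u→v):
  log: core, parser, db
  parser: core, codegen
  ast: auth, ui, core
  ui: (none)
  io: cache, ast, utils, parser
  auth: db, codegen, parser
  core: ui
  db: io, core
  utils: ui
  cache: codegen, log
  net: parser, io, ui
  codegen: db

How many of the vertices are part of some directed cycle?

A vertex is on a directed cycle iff it belongs to a strongly connected component of size ≥ 2 (or has a self-loop).
The vertices on cycles are {db, io, ast, log, auth, cache, parser, codegen} — 8 in total.

8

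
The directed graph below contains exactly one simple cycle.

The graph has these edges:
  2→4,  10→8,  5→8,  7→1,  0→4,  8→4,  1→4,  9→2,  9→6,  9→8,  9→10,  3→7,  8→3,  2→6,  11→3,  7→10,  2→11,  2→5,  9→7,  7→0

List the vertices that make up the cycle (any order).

DFS with gray/black marking from 7:
7 gray
  0 gray
    4 gray
    4 black
  0 black
  1 gray
    1→4: 4 black — skip
  1 black
  10 gray
    8 gray
      8→4: 4 black — skip
      3 gray
        3→7: 7 is gray → back edge
Back edge closes the cycle 7 → 10 → 8 → 3 → 7; its vertices are {3, 7, 8, 10}.

3, 7, 8, 10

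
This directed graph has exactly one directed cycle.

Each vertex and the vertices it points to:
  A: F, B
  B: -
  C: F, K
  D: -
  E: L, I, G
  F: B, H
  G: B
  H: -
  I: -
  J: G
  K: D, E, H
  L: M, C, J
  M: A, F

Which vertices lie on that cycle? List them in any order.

C, E, K, L

DFS with gray/black marking from E:
E gray
  L gray
    M gray
      A gray
        F gray
          B gray
          B black
          H gray
          H black
        F black
        A→B: B black — skip
      A black
      M→F: F black — skip
    M black
    C gray
      C→F: F black — skip
      K gray
        D gray
        D black
        K→E: E is gray → back edge
Back edge closes the cycle E → L → C → K → E; its vertices are {C, E, K, L}.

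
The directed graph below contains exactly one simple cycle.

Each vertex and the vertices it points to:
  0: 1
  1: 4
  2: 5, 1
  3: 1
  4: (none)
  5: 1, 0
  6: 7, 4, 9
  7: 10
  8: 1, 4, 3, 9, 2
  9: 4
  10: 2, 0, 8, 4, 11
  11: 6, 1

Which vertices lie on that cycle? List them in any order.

6, 7, 10, 11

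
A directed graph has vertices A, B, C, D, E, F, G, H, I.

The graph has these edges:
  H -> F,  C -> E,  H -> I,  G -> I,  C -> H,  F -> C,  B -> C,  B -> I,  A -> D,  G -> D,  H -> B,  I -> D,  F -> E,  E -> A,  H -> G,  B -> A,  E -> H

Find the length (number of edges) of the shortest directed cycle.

3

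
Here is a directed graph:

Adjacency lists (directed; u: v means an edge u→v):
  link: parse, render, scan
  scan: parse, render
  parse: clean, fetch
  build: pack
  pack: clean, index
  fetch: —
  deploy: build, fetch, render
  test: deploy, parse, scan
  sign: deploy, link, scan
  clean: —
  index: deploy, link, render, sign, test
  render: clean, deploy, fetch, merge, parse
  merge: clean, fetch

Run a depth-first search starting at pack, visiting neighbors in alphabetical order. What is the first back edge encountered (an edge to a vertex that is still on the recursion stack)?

build→pack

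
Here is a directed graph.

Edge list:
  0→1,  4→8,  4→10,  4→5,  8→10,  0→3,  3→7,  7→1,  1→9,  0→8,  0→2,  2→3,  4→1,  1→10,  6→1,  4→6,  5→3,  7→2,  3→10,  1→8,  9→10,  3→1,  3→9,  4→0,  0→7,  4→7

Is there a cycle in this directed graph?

DFS with white/gray/black marking, starting from 3:
3 gray
  7 gray
    2 gray
      2→3: 3 is gray → back edge
Back edge found, so a cycle exists: 3 → 7 → 2 → 3.

Yes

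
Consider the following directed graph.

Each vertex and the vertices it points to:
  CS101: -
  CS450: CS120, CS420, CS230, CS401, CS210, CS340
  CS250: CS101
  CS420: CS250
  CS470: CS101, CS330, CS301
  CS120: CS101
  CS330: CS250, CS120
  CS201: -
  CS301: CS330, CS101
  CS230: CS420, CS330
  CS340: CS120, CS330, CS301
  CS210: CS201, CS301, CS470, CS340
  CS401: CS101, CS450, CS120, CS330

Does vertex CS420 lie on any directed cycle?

No

CS420 lies on a cycle iff there is a path from CS420 back to itself.
Exploring from CS420, it never reaches itself; equivalently, its strongly connected component is a singleton.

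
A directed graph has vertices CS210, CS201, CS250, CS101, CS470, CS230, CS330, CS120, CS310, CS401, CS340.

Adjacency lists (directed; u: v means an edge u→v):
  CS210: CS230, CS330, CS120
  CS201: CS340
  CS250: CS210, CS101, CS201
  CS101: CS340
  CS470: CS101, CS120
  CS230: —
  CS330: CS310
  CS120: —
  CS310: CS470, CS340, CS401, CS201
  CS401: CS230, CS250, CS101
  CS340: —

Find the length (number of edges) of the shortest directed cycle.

5

For each vertex v, BFS finds the shortest path from v back to v.
The shortest such closed walk is CS310 → CS401 → CS250 → CS210 → CS330 → CS310, length 5.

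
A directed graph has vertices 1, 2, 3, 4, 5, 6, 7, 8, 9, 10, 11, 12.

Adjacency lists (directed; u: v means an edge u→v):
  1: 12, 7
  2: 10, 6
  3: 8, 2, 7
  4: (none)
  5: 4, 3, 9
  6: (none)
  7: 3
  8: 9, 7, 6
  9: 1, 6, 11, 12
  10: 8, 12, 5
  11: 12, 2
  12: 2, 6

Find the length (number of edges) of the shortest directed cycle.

For each vertex v, BFS finds the shortest path from v back to v.
The shortest such closed walk is 3 → 7 → 3, length 2.

2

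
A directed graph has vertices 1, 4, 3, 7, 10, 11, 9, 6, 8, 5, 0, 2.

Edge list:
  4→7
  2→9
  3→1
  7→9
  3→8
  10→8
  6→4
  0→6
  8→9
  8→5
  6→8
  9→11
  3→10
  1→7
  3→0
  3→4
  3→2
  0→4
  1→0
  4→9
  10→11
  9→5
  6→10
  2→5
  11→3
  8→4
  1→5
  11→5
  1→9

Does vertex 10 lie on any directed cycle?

10 is on a cycle iff 10 can reach itself via ≥1 edge.
10 → 11 → 3 → 10 — yes.

Yes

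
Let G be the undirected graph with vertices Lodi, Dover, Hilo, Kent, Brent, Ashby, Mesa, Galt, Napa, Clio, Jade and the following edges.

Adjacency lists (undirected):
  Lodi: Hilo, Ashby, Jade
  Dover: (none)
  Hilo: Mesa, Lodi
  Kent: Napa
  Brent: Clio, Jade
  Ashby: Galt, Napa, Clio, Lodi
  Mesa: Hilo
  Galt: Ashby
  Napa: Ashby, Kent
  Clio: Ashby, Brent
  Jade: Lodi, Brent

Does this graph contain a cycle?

DFS, tracking each vertex's parent; an edge to a visited non-parent vertex closes a cycle.
Start from Jade:
visit Jade (parent –)
  visit Lodi (parent Jade)
    visit Hilo (parent Lodi)
      visit Mesa (parent Hilo)
        Mesa–Hilo: parent, skip
      Hilo–Lodi: parent, skip
    visit Ashby (parent Lodi)
      visit Galt (parent Ashby)
        Galt–Ashby: parent, skip
      visit Napa (parent Ashby)
        Napa–Ashby: parent, skip
        visit Kent (parent Napa)
          Kent–Napa: parent, skip
      visit Clio (parent Ashby)
        Clio–Ashby: parent, skip
        visit Brent (parent Clio)
          Brent–Clio: parent, skip
          Brent–Jade: Jade visited and ≠ parent → cycle
Cycle: Jade – Lodi – Ashby – Clio – Brent – Jade.

Yes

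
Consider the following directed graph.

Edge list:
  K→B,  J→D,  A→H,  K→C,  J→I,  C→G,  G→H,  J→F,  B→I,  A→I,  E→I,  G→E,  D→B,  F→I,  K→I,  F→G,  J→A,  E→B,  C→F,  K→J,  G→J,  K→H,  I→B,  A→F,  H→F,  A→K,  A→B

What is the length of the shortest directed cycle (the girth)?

For each vertex v, BFS finds the shortest path from v back to v.
The shortest such closed walk is I → B → I, length 2.

2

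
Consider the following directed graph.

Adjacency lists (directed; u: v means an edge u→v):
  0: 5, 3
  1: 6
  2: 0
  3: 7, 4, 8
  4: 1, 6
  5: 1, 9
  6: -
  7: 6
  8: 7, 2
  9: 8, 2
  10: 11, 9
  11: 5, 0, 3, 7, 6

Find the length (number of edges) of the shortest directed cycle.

For each vertex v, BFS finds the shortest path from v back to v.
The shortest such closed walk is 3 → 8 → 2 → 0 → 3, length 4.

4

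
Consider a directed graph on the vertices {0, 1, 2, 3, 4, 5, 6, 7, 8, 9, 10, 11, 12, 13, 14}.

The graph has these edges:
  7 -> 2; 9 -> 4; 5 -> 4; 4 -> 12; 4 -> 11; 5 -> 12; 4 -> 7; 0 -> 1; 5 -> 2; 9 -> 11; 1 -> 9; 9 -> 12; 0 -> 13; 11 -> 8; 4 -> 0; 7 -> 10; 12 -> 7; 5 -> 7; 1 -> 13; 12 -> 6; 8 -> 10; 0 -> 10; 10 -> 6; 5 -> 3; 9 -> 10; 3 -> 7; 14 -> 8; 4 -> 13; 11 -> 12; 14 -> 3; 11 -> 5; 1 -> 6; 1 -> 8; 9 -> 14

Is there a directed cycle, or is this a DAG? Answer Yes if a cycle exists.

DFS with white/gray/black marking, starting from 14:
14 gray
  8 gray
    10 gray
      6 gray
      6 black
    10 black
  8 black
  3 gray
    7 gray
      2 gray
      2 black
      7→10: 10 black — skip
    7 black
  3 black
14 black
0 gray
  1 gray
    9 gray
      9→14: 14 black — skip
      4 gray
        12 gray
          12→7: 7 black — skip
          12→6: 6 black — skip
        12 black
        4→0: 0 is gray → back edge
Back edge found, so a cycle exists: 0 → 1 → 9 → 4 → 0.

Yes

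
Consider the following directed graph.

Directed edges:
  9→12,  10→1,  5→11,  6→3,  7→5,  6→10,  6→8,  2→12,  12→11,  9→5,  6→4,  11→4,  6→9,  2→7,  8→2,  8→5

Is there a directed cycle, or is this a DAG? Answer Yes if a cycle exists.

DFS with white/gray/black marking, starting from 10:
10 gray
  1 gray
  1 black
10 black
2 gray
  12 gray
    11 gray
      4 gray
      4 black
    11 black
  12 black
  7 gray
    5 gray
      5→11: 11 black — skip
    5 black
  7 black
2 black
3 gray
3 black
6 gray
  6→4: 4 black — skip
  6→10: 10 black — skip
  9 gray
    9→12: 12 black — skip
    9→5: 5 black — skip
  9 black
  8 gray
    8→5: 5 black — skip
    8→2: 2 black — skip
  8 black
  6→3: 3 black — skip
6 black
Every edge goes to a white or black vertex — no back edge, so the graph is acyclic.

No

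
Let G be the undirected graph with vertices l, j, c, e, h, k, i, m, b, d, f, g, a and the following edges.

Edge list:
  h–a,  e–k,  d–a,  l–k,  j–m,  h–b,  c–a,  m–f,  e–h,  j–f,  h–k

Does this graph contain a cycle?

DFS, tracking each vertex's parent; an edge to a visited non-parent vertex closes a cycle.
Start from d:
visit d (parent –)
  visit a (parent d)
    visit h (parent a)
      visit k (parent h)
        visit l (parent k)
          l–k: parent, skip
        k–h: parent, skip
        visit e (parent k)
          e–k: parent, skip
          e–h: h visited and ≠ parent → cycle
Cycle: h – k – e – h.

Yes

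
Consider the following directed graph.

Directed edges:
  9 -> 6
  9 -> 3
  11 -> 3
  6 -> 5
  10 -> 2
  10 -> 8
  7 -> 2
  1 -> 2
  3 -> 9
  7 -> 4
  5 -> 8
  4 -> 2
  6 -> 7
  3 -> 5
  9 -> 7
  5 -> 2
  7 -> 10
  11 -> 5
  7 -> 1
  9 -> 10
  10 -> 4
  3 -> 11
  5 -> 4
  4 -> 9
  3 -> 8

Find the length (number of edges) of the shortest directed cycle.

For each vertex v, BFS finds the shortest path from v back to v.
The shortest such closed walk is 3 → 9 → 3, length 2.

2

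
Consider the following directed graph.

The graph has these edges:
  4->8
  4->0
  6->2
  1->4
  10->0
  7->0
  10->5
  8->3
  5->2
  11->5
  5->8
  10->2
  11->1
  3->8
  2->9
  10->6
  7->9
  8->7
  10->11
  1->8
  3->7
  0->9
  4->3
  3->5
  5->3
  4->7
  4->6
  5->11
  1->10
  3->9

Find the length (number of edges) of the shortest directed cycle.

For each vertex v, BFS finds the shortest path from v back to v.
The shortest such closed walk is 11 → 5 → 11, length 2.

2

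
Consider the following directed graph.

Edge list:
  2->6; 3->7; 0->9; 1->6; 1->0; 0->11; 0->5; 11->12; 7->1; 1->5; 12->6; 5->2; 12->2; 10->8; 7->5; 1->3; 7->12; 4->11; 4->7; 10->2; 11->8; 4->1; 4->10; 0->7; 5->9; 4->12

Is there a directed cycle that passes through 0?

Yes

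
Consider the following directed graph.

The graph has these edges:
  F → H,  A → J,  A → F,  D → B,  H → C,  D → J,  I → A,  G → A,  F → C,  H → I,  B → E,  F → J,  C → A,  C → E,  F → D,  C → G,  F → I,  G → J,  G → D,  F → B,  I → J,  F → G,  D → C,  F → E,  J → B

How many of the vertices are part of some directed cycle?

7

A vertex is on a directed cycle iff it belongs to a strongly connected component of size ≥ 2 (or has a self-loop).
The vertices on cycles are {A, C, D, F, G, H, I} — 7 in total.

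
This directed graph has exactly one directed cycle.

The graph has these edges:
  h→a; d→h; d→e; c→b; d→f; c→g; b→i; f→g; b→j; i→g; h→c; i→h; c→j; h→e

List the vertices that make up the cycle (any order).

b, c, h, i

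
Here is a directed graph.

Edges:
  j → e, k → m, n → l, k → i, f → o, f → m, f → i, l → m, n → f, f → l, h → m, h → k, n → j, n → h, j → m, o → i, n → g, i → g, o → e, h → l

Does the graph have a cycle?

DFS with white/gray/black marking, starting from n:
n gray
  j gray
    e gray
    e black
    m gray
    m black
  j black
  g gray
  g black
  h gray
    l gray
      l→m: m black — skip
    l black
    h→m: m black — skip
    k gray
      i gray
        i→g: g black — skip
      i black
      k→m: m black — skip
    k black
  h black
  n→l: l black — skip
  f gray
    f→m: m black — skip
    o gray
      o→i: i black — skip
      o→e: e black — skip
    o black
    f→i: i black — skip
    f→l: l black — skip
  f black
n black
Every edge goes to a white or black vertex — no back edge, so the graph is acyclic.

No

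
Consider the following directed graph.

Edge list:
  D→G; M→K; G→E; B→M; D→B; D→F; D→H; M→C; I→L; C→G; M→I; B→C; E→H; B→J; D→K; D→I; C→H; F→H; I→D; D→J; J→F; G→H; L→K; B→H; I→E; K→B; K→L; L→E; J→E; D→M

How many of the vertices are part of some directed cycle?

6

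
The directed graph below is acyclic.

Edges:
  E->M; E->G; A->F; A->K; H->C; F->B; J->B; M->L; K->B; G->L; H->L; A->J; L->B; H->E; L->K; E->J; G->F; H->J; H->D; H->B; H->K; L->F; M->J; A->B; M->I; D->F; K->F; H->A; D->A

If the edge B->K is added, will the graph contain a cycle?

Adding B→K creates a cycle iff K can already reach B.
Path from K: K → B.
So K → … → B → K is a cycle.

Yes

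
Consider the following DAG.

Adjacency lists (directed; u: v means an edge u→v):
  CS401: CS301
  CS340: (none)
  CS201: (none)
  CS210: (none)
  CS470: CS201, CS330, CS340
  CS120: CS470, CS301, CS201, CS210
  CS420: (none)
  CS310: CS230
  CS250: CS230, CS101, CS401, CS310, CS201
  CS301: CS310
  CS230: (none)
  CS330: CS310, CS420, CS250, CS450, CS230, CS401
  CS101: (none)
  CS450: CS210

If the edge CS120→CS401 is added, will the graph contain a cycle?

Adding CS120→CS401 creates a cycle iff CS401 can already reach CS120.
Explore from CS401: no path reaches CS120. The graph stays acyclic.

No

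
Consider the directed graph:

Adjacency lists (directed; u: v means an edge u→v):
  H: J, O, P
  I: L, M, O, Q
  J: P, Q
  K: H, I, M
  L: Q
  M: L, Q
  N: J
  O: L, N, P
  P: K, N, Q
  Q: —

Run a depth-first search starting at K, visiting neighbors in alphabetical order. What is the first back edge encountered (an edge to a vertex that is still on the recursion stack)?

DFS from K (visiting neighbors in alphabetical order); mark gray on enter, black on exit:
K gray
  H gray
    J gray
      P gray
        P→K: K is gray → back edge
First back edge: P → K.

P->K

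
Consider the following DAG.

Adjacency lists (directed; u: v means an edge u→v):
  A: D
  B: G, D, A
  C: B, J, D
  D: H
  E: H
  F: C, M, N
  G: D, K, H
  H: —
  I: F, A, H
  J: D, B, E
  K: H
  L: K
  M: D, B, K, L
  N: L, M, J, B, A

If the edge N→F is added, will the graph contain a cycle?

Adding N→F creates a cycle iff F can already reach N.
Path from F: F → N.
So F → … → N → F is a cycle.

Yes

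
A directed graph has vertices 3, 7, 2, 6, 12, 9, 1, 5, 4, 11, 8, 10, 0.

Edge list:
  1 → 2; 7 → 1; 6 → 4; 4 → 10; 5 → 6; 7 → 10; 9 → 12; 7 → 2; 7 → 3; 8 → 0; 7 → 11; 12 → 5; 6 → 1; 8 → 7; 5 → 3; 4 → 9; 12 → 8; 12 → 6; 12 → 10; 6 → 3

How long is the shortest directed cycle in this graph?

4

For each vertex v, BFS finds the shortest path from v back to v.
The shortest such closed walk is 9 → 12 → 6 → 4 → 9, length 4.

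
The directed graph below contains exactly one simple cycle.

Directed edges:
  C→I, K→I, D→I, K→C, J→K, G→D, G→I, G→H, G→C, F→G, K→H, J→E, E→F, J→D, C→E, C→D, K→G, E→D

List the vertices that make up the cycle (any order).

C, E, F, G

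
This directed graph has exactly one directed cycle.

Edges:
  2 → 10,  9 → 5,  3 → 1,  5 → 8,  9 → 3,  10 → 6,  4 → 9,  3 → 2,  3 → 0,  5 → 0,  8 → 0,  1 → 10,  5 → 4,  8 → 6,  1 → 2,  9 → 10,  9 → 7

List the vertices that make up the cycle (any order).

DFS with gray/black marking from 5:
5 gray
  4 gray
    9 gray
      3 gray
        1 gray
          10 gray
            6 gray
            6 black
          10 black
          2 gray
            2→10: 10 black — skip
          2 black
        1 black
        3→2: 2 black — skip
        0 gray
        0 black
      3 black
      9→5: 5 is gray → back edge
Back edge closes the cycle 5 → 4 → 9 → 5; its vertices are {4, 5, 9}.

4, 5, 9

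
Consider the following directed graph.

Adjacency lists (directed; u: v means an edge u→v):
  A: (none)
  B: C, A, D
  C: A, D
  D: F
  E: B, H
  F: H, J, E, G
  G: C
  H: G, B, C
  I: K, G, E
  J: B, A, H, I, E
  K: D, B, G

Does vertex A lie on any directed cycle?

No

A lies on a cycle iff there is a path from A back to itself.
Exploring from A, it never reaches itself; equivalently, its strongly connected component is a singleton.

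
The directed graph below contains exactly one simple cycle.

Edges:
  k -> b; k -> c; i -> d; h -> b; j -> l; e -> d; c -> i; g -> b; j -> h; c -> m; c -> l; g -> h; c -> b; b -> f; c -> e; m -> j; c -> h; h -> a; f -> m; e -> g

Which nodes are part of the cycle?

b, f, h, j, m

DFS with gray/black marking from m:
m gray
  j gray
    l gray
    l black
    h gray
      b gray
        f gray
          f→m: m is gray → back edge
Back edge closes the cycle m → j → h → b → f → m; its vertices are {b, f, h, j, m}.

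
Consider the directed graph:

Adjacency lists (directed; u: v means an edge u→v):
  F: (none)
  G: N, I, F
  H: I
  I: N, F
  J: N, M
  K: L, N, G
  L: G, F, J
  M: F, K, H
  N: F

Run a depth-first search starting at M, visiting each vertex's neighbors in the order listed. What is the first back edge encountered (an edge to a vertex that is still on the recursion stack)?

DFS from M (visiting each vertex's neighbors in the order listed); mark gray on enter, black on exit:
M gray
  F gray
  F black
  K gray
    L gray
      G gray
        N gray
          N→F: F black — skip
        N black
        I gray
          I→N: N black — skip
          I→F: F black — skip
        I black
        G→F: F black — skip
      G black
      L→F: F black — skip
      J gray
        J→N: N black — skip
        J→M: M is gray → back edge
First back edge: J → M.

J->M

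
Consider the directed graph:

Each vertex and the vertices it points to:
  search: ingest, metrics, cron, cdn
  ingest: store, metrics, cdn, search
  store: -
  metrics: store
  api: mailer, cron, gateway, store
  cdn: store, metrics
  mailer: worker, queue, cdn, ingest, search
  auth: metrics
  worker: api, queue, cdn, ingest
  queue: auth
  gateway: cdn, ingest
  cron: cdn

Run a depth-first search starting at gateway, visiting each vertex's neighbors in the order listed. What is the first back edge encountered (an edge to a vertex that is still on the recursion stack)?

search→ingest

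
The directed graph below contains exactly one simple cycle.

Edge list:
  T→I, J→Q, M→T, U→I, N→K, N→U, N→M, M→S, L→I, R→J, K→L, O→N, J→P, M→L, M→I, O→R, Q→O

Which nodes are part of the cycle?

DFS with gray/black marking from O:
O gray
  R gray
    J gray
      P gray
      P black
      Q gray
        Q→O: O is gray → back edge
Back edge closes the cycle O → R → J → Q → O; its vertices are {J, O, Q, R}.

J, O, Q, R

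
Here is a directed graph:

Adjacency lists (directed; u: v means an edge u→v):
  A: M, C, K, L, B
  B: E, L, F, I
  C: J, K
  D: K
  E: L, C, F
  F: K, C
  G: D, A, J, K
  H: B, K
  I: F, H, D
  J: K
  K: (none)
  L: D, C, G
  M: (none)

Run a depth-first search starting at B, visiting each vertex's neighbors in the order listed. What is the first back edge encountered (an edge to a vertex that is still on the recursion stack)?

A->L

DFS from B (visiting each vertex's neighbors in the order listed); mark gray on enter, black on exit:
B gray
  E gray
    L gray
      D gray
        K gray
        K black
      D black
      C gray
        J gray
          J→K: K black — skip
        J black
        C→K: K black — skip
      C black
      G gray
        G→D: D black — skip
        A gray
          M gray
          M black
          A→C: C black — skip
          A→K: K black — skip
          A→L: L is gray → back edge
First back edge: A → L.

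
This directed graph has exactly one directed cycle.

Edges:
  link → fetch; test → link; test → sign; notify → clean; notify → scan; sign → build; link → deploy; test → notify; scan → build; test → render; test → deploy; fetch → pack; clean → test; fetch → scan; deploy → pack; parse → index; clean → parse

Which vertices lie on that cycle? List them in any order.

test, clean, notify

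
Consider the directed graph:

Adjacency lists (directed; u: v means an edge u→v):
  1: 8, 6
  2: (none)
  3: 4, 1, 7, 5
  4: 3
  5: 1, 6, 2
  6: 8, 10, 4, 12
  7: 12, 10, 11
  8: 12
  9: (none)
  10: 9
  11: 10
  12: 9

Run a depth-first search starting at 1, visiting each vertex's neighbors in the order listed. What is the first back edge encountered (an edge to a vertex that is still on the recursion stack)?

3->4

DFS from 1 (visiting each vertex's neighbors in the order listed); mark gray on enter, black on exit:
1 gray
  8 gray
    12 gray
      9 gray
      9 black
    12 black
  8 black
  6 gray
    6→8: 8 black — skip
    10 gray
      10→9: 9 black — skip
    10 black
    4 gray
      3 gray
        3→4: 4 is gray → back edge
First back edge: 3 → 4.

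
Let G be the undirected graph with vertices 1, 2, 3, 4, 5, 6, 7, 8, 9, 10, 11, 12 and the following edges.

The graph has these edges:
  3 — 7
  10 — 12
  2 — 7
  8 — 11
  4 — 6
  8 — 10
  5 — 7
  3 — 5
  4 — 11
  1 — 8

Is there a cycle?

Yes

DFS, tracking each vertex's parent; an edge to a visited non-parent vertex closes a cycle.
Start from 12:
visit 12 (parent –)
  visit 10 (parent 12)
    visit 8 (parent 10)
      visit 11 (parent 8)
        11–8: parent, skip
        visit 4 (parent 11)
          4–11: parent, skip
          visit 6 (parent 4)
            6–4: parent, skip
      visit 1 (parent 8)
        1–8: parent, skip
      8–10: parent, skip
    10–12: parent, skip
visit 2 (parent –)
  visit 7 (parent 2)
    7–2: parent, skip
    visit 5 (parent 7)
      5–7: parent, skip
      visit 3 (parent 5)
        3–5: parent, skip
        3–7: 7 visited and ≠ parent → cycle
Cycle: 7 – 5 – 3 – 7.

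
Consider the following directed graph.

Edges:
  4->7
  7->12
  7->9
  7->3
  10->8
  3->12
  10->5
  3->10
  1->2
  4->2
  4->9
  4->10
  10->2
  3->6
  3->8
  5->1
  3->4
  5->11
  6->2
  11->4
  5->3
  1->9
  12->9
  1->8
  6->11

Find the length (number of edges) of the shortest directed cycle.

3

For each vertex v, BFS finds the shortest path from v back to v.
The shortest such closed walk is 3 → 4 → 7 → 3, length 3.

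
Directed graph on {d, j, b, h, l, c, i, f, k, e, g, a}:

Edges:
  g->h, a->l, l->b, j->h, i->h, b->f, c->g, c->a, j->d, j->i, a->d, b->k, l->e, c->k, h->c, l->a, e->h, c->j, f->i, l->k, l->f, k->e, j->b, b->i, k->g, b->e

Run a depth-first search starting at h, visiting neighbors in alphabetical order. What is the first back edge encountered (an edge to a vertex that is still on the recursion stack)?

l→a

DFS from h (visiting neighbors in alphabetical order); mark gray on enter, black on exit:
h gray
  c gray
    a gray
      d gray
      d black
      l gray
        l→a: a is gray → back edge
First back edge: l → a.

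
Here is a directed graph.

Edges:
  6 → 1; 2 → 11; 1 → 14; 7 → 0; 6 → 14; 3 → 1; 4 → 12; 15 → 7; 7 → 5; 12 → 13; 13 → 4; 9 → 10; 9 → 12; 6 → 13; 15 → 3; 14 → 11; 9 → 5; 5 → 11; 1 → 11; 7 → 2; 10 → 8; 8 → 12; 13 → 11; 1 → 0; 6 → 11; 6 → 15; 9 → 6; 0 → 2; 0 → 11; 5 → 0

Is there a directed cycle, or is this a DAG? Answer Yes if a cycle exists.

DFS with white/gray/black marking, starting from 0:
0 gray
  11 gray
  11 black
  2 gray
    2→11: 11 black — skip
  2 black
0 black
1 gray
  1→11: 11 black — skip
  14 gray
    14→11: 11 black — skip
  14 black
  1→0: 0 black — skip
1 black
3 gray
  3→1: 1 black — skip
3 black
4 gray
  12 gray
    13 gray
      13→11: 11 black — skip
      13→4: 4 is gray → back edge
Back edge found, so a cycle exists: 4 → 12 → 13 → 4.

Yes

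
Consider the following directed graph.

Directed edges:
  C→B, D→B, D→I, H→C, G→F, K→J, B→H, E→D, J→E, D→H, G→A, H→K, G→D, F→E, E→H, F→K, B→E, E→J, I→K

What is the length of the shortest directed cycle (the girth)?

For each vertex v, BFS finds the shortest path from v back to v.
The shortest such closed walk is E → J → E, length 2.

2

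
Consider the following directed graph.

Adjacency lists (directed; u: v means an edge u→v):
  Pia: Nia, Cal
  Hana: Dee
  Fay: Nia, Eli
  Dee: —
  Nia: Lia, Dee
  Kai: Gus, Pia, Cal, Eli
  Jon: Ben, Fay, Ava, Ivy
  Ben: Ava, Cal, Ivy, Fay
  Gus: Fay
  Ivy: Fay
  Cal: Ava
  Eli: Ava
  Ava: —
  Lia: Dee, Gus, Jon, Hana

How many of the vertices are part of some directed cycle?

7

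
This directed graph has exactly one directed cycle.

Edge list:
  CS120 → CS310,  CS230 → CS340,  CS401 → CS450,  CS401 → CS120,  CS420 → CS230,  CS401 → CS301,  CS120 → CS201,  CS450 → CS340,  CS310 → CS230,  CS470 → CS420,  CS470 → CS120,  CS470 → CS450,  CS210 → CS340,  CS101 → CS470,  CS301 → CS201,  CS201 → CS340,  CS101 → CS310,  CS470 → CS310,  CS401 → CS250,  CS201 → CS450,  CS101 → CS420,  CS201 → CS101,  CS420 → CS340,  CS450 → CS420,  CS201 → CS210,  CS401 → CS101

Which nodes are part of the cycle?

CS101, CS120, CS201, CS470

DFS with gray/black marking from CS101:
CS101 gray
  CS420 gray
    CS340 gray
    CS340 black
    CS230 gray
      CS230→CS340: CS340 black — skip
    CS230 black
  CS420 black
  CS310 gray
    CS310→CS230: CS230 black — skip
  CS310 black
  CS470 gray
    CS450 gray
      CS450→CS340: CS340 black — skip
      CS450→CS420: CS420 black — skip
    CS450 black
    CS470→CS310: CS310 black — skip
    CS120 gray
      CS201 gray
        CS201→CS340: CS340 black — skip
        CS210 gray
          CS210→CS340: CS340 black — skip
        CS210 black
        CS201→CS101: CS101 is gray → back edge
Back edge closes the cycle CS101 → CS470 → CS120 → CS201 → CS101; its vertices are {CS101, CS120, CS201, CS470}.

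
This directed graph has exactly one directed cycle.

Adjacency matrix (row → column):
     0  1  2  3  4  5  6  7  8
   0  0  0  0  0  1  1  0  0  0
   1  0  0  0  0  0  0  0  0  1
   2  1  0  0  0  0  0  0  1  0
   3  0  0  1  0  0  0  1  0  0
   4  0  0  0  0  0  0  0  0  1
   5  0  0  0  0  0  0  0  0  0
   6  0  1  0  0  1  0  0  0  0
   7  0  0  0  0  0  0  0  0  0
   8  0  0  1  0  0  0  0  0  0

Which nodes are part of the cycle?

0, 2, 4, 8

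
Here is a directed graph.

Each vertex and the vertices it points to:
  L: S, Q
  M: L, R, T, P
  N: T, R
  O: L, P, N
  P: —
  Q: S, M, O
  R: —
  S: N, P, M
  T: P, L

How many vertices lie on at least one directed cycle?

7

A vertex is on a directed cycle iff it belongs to a strongly connected component of size ≥ 2 (or has a self-loop).
The vertices on cycles are {L, M, N, O, Q, S, T} — 7 in total.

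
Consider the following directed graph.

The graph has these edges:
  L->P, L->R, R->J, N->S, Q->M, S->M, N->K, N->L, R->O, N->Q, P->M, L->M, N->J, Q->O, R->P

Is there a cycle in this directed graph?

No

DFS with white/gray/black marking, starting from N:
N gray
  K gray
  K black
  S gray
    M gray
    M black
  S black
  Q gray
    O gray
    O black
    Q→M: M black — skip
  Q black
  J gray
  J black
  L gray
    P gray
      P→M: M black — skip
    P black
    L→M: M black — skip
    R gray
      R→O: O black — skip
      R→P: P black — skip
      R→J: J black — skip
    R black
  L black
N black
Every edge goes to a white or black vertex — no back edge, so the graph is acyclic.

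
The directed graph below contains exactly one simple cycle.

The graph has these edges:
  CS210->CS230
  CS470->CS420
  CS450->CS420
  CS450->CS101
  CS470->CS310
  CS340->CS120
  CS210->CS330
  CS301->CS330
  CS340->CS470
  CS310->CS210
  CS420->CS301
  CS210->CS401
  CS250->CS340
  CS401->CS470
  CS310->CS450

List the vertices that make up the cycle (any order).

CS210, CS310, CS401, CS470

DFS with gray/black marking from CS470:
CS470 gray
  CS420 gray
    CS301 gray
      CS330 gray
      CS330 black
    CS301 black
  CS420 black
  CS310 gray
    CS210 gray
      CS230 gray
      CS230 black
      CS401 gray
        CS401→CS470: CS470 is gray → back edge
Back edge closes the cycle CS470 → CS310 → CS210 → CS401 → CS470; its vertices are {CS210, CS310, CS401, CS470}.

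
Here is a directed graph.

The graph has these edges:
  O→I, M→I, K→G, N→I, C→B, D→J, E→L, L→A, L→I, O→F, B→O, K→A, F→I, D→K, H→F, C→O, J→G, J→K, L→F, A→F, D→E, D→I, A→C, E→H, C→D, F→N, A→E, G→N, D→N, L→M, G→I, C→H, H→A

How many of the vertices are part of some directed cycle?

A vertex is on a directed cycle iff it belongs to a strongly connected component of size ≥ 2 (or has a self-loop).
The vertices on cycles are {A, C, D, E, H, J, K, L} — 8 in total.

8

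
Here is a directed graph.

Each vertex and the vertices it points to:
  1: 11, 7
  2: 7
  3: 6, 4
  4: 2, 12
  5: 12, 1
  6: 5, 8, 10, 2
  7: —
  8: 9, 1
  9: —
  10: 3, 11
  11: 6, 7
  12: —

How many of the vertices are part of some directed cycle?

A vertex is on a directed cycle iff it belongs to a strongly connected component of size ≥ 2 (or has a self-loop).
The vertices on cycles are {1, 3, 5, 6, 8, 10, 11} — 7 in total.

7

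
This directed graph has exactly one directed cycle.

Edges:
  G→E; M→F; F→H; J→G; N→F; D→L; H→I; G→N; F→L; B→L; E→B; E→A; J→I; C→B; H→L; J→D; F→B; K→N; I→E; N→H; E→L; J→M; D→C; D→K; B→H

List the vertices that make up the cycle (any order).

DFS with gray/black marking from I:
I gray
  E gray
    A gray
    A black
    L gray
    L black
    B gray
      B→L: L black — skip
      H gray
        H→L: L black — skip
        H→I: I is gray → back edge
Back edge closes the cycle I → E → B → H → I; its vertices are {B, E, H, I}.

B, E, H, I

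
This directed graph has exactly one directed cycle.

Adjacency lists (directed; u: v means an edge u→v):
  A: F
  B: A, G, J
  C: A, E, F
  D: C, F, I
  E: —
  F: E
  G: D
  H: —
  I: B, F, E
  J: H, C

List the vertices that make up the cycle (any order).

B, D, G, I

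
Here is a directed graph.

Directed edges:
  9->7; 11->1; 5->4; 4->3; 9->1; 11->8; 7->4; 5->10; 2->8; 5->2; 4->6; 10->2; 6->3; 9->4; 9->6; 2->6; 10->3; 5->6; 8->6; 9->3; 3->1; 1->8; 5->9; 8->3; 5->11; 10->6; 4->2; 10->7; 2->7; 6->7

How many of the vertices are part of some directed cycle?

7

A vertex is on a directed cycle iff it belongs to a strongly connected component of size ≥ 2 (or has a self-loop).
The vertices on cycles are {1, 2, 3, 4, 6, 7, 8} — 7 in total.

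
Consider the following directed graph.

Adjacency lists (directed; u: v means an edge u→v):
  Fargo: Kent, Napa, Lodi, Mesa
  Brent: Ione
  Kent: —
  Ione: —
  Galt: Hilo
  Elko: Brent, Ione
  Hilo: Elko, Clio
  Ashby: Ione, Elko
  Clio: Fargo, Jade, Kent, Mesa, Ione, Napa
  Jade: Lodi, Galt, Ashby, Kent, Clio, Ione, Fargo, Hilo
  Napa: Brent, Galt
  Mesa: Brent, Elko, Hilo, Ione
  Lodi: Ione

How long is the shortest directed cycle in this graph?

For each vertex v, BFS finds the shortest path from v back to v.
The shortest such closed walk is Jade → Clio → Jade, length 2.

2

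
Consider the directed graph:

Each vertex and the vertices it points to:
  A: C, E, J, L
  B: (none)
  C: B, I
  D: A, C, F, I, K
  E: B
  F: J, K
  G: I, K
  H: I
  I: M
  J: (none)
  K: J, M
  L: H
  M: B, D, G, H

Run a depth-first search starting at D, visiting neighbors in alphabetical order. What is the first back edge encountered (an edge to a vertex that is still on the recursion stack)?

DFS from D (visiting neighbors in alphabetical order); mark gray on enter, black on exit:
D gray
  A gray
    C gray
      B gray
      B black
      I gray
        M gray
          M→B: B black — skip
          M→D: D is gray → back edge
First back edge: M → D.

M→D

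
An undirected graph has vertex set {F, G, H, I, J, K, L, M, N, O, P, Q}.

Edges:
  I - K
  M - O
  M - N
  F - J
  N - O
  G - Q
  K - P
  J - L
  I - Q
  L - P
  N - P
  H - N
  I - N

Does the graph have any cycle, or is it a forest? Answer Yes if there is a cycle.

Yes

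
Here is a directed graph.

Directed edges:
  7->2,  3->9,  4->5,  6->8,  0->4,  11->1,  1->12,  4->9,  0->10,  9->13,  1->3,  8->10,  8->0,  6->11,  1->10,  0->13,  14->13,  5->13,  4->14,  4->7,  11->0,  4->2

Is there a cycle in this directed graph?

DFS with white/gray/black marking, starting from 5:
5 gray
  13 gray
  13 black
5 black
4 gray
  7 gray
    2 gray
    2 black
  7 black
  9 gray
    9→13: 13 black — skip
  9 black
  4→5: 5 black — skip
  14 gray
    14→13: 13 black — skip
  14 black
  4→2: 2 black — skip
4 black
3 gray
  3→9: 9 black — skip
3 black
11 gray
  1 gray
    12 gray
    12 black
    1→3: 3 black — skip
    10 gray
    10 black
  1 black
  0 gray
    0→10: 10 black — skip
    0→13: 13 black — skip
    0→4: 4 black — skip
  0 black
11 black
6 gray
  6→11: 11 black — skip
  8 gray
    8→0: 0 black — skip
    8→10: 10 black — skip
  8 black
6 black
Every edge goes to a white or black vertex — no back edge, so the graph is acyclic.

No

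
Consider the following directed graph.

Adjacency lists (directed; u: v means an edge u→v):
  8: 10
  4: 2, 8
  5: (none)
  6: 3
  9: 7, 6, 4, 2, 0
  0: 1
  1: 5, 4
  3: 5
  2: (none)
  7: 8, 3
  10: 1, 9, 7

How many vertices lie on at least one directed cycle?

A vertex is on a directed cycle iff it belongs to a strongly connected component of size ≥ 2 (or has a self-loop).
The vertices on cycles are {0, 1, 4, 7, 8, 9, 10} — 7 in total.

7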